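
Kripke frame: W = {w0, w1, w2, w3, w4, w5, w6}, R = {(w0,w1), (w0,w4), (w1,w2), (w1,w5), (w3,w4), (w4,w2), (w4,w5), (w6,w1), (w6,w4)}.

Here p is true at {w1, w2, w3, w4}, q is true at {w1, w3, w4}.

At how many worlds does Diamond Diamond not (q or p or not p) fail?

w0: successors {w1, w4}; Diamond not (q or p or not p) there: w1:F, w4:F. ✗
w1: successors {w2, w5}; Diamond not (q or p or not p) there: w2:F, w5:F. ✗
w2: no successors, so Diamond Diamond not (q or p or not p) fails. ✗
w3: successors {w4}; Diamond not (q or p or not p) there: w4:F. ✗
w4: successors {w2, w5}; Diamond not (q or p or not p) there: w2:F, w5:F. ✗
w5: no successors, so Diamond Diamond not (q or p or not p) fails. ✗
w6: successors {w1, w4}; Diamond not (q or p or not p) there: w1:F, w4:F. ✗
Satisfying worlds: ∅.
So Diamond Diamond not (q or p or not p) fails at the other 7 worlds.

7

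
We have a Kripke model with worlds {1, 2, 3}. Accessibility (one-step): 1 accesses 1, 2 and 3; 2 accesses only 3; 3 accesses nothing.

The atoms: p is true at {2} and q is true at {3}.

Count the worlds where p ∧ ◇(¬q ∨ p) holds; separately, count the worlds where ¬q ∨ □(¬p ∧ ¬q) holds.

0 and 3

For p ∧ ◇(¬q ∨ p):
1: p is F, ◇(¬q ∨ p) is T. ✗
2: p is T, ◇(¬q ∨ p) is F. ✗
3: p is F, ◇(¬q ∨ p) is F. ✗
— 0 worlds.
For ¬q ∨ □(¬p ∧ ¬q):
1: ¬q is T, □(¬p ∧ ¬q) is F. ✓
2: ¬q is T, □(¬p ∧ ¬q) is F. ✓
3: ¬q is F, □(¬p ∧ ¬q) is T. ✓
— 3 worlds.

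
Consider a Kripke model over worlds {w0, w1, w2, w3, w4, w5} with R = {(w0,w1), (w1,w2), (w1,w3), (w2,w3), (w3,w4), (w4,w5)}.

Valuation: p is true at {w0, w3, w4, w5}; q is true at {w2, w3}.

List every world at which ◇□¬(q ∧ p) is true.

{w1, w2, w3, w4}

w0: successors {w1}; □¬(q ∧ p) there: w1:F. ✗
w1: successors {w2, w3}; □¬(q ∧ p) there: w2:F, w3:T. ✓
w2: successors {w3}; □¬(q ∧ p) there: w3:T. ✓
w3: successors {w4}; □¬(q ∧ p) there: w4:T. ✓
w4: successors {w5}; □¬(q ∧ p) there: w5:T. ✓
w5: no successors, so ◇□¬(q ∧ p) fails. ✗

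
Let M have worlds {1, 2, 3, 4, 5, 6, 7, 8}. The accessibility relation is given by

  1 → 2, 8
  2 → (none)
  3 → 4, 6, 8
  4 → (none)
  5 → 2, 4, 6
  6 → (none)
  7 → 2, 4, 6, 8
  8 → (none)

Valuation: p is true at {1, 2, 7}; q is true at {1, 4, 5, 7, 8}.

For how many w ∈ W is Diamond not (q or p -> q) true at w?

3

1: successors {2, 8}; not (q or p -> q) there: 2:T, 8:F. ✓
2: no successors, so Diamond not (q or p -> q) fails. ✗
3: successors {4, 6, 8}; not (q or p -> q) there: 4:F, 6:F, 8:F. ✗
4: no successors, so Diamond not (q or p -> q) fails. ✗
5: successors {2, 4, 6}; not (q or p -> q) there: 2:T, 4:F, 6:F. ✓
6: no successors, so Diamond not (q or p -> q) fails. ✗
7: successors {2, 4, 6, 8}; not (q or p -> q) there: 2:T, 4:F, 6:F, 8:F. ✓
8: no successors, so Diamond not (q or p -> q) fails. ✗
Satisfying worlds: {1, 5, 7}.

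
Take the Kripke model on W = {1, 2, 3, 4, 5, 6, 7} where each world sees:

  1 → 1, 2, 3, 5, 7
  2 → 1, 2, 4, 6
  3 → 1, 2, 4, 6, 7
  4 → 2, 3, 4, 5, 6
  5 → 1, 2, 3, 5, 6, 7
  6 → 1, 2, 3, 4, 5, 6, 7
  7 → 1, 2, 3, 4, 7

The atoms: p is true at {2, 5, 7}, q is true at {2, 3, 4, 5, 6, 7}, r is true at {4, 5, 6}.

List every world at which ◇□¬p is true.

∅

1: successors {1, 2, 3, 5, 7}; □¬p there: 1:F, 2:F, 3:F, 5:F, 7:F. ✗
2: successors {1, 2, 4, 6}; □¬p there: 1:F, 2:F, 4:F, 6:F. ✗
3: successors {1, 2, 4, 6, 7}; □¬p there: 1:F, 2:F, 4:F, 6:F, 7:F. ✗
4: successors {2, 3, 4, 5, 6}; □¬p there: 2:F, 3:F, 4:F, 5:F, 6:F. ✗
5: successors {1, 2, 3, 5, 6, 7}; □¬p there: 1:F, 2:F, 3:F, 5:F, 6:F, 7:F. ✗
6: successors {1, 2, 3, 4, 5, 6, 7}; □¬p there: 1:F, 2:F, 3:F, 4:F, 5:F, 6:F, 7:F. ✗
7: successors {1, 2, 3, 4, 7}; □¬p there: 1:F, 2:F, 3:F, 4:F, 7:F. ✗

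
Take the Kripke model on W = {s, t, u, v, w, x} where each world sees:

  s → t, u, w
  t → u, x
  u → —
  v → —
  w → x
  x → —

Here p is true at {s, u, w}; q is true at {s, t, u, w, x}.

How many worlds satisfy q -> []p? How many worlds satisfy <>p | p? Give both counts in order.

3 and 4

For q -> []p:
s: q is T, []p is F. ✗
t: q is T, []p is F. ✗
u: q is T, []p is T. ✓
v: q is F, []p is T. ✓
w: q is T, []p is F. ✗
x: q is T, []p is T. ✓
— 3 worlds.
For <>p | p:
s: <>p is T, p is T. ✓
t: <>p is T, p is F. ✓
u: <>p is F, p is T. ✓
v: <>p is F, p is F. ✗
w: <>p is F, p is T. ✓
x: <>p is F, p is F. ✗
— 4 worlds.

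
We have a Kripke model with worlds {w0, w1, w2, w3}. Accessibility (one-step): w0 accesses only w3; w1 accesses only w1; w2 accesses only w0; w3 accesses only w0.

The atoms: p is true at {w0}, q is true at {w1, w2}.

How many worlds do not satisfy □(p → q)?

2

w0: successors {w3}; p → q there: w3:T. ✓
w1: successors {w1}; p → q there: w1:T. ✓
w2: successors {w0}; p → q there: w0:F. ✗
w3: successors {w0}; p → q there: w0:F. ✗
Satisfying worlds: {w0, w1}.
So □(p → q) fails at the other 2 worlds.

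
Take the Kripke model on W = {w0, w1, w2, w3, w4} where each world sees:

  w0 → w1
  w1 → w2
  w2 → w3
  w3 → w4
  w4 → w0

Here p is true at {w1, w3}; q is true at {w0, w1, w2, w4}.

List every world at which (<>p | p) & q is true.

w0: <>p | p is T, q is T. ✓
w1: <>p | p is T, q is T. ✓
w2: <>p | p is T, q is T. ✓
w3: <>p | p is T, q is F. ✗
w4: <>p | p is F, q is T. ✗

{w0, w1, w2}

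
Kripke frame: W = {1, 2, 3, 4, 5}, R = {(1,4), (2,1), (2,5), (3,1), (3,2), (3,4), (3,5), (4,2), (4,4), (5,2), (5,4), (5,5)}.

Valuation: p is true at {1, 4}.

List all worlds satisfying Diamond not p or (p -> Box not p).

{2, 3, 4, 5}

1: Diamond not p is F, p -> Box not p is F. ✗
2: Diamond not p is T, p -> Box not p is T. ✓
3: Diamond not p is T, p -> Box not p is T. ✓
4: Diamond not p is T, p -> Box not p is F. ✓
5: Diamond not p is T, p -> Box not p is T. ✓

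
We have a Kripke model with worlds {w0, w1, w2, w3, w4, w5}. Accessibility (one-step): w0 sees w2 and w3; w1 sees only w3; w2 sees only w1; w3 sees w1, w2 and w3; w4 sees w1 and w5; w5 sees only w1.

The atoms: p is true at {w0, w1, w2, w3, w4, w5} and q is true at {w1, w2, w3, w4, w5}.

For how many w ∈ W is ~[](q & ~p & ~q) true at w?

6

w0: [](q & ~p & ~q) is F. ✓
w1: [](q & ~p & ~q) is F. ✓
w2: [](q & ~p & ~q) is F. ✓
w3: [](q & ~p & ~q) is F. ✓
w4: [](q & ~p & ~q) is F. ✓
w5: [](q & ~p & ~q) is F. ✓
Satisfying worlds: {w0, w1, w2, w3, w4, w5}.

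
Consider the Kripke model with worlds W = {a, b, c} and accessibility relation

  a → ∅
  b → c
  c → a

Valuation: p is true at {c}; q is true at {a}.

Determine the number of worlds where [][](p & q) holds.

a: no successors, so [][](p & q) holds vacuously. ✓
b: successors {c}; [](p & q) there: c:F. ✗
c: successors {a}; [](p & q) there: a:T. ✓
Satisfying worlds: {a, c}.

2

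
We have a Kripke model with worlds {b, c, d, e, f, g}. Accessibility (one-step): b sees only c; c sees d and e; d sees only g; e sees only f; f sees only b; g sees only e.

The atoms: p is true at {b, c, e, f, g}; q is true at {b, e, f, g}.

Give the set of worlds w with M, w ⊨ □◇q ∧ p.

b: □◇q is T, p is T. ✓
c: □◇q is T, p is T. ✓
d: □◇q is T, p is F. ✗
e: □◇q is T, p is T. ✓
f: □◇q is F, p is T. ✗
g: □◇q is T, p is T. ✓

{b, c, e, g}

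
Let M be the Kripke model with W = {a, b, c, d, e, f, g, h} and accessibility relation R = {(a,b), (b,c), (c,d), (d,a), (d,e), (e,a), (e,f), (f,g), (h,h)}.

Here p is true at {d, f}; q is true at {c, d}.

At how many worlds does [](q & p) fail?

6

a: successors {b}; q & p there: b:F. ✗
b: successors {c}; q & p there: c:F. ✗
c: successors {d}; q & p there: d:T. ✓
d: successors {a, e}; q & p there: a:F, e:F. ✗
e: successors {a, f}; q & p there: a:F, f:F. ✗
f: successors {g}; q & p there: g:F. ✗
g: no successors, so [](q & p) holds vacuously. ✓
h: successors {h}; q & p there: h:F. ✗
Satisfying worlds: {c, g}.
So [](q & p) fails at the other 6 worlds.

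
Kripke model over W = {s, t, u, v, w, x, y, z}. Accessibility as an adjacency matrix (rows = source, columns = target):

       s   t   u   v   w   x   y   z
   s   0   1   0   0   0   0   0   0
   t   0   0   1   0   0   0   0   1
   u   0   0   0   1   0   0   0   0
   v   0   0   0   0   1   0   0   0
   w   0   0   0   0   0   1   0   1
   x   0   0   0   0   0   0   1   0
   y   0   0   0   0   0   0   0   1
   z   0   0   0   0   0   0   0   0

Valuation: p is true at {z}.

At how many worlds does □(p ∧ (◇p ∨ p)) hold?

2

s: successors {t}; p ∧ (◇p ∨ p) there: t:F. ✗
t: successors {u, z}; p ∧ (◇p ∨ p) there: u:F, z:T. ✗
u: successors {v}; p ∧ (◇p ∨ p) there: v:F. ✗
v: successors {w}; p ∧ (◇p ∨ p) there: w:F. ✗
w: successors {x, z}; p ∧ (◇p ∨ p) there: x:F, z:T. ✗
x: successors {y}; p ∧ (◇p ∨ p) there: y:F. ✗
y: successors {z}; p ∧ (◇p ∨ p) there: z:T. ✓
z: no successors, so □(p ∧ (◇p ∨ p)) holds vacuously. ✓
Satisfying worlds: {y, z}.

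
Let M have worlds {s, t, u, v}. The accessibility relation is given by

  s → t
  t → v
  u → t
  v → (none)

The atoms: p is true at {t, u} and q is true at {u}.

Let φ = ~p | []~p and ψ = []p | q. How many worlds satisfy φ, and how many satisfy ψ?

For ~p | []~p:
s: ~p is T, []~p is F. ✓
t: ~p is F, []~p is T. ✓
u: ~p is F, []~p is F. ✗
v: ~p is T, []~p is T. ✓
— 3 worlds.
For []p | q:
s: []p is T, q is F. ✓
t: []p is F, q is F. ✗
u: []p is T, q is T. ✓
v: []p is T, q is F. ✓
— 3 worlds.

3 and 3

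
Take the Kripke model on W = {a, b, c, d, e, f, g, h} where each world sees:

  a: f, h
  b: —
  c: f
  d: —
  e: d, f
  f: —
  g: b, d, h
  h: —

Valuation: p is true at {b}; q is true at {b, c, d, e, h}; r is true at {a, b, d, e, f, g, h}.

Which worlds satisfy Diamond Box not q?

a: successors {f, h}; Box not q there: f:T, h:T. ✓
b: no successors, so Diamond Box not q fails. ✗
c: successors {f}; Box not q there: f:T. ✓
d: no successors, so Diamond Box not q fails. ✗
e: successors {d, f}; Box not q there: d:T, f:T. ✓
f: no successors, so Diamond Box not q fails. ✗
g: successors {b, d, h}; Box not q there: b:T, d:T, h:T. ✓
h: no successors, so Diamond Box not q fails. ✗

{a, c, e, g}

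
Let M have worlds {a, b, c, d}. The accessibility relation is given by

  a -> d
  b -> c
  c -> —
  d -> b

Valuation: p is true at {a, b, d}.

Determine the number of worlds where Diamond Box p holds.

2

a: successors {d}; Box p there: d:T. ✓
b: successors {c}; Box p there: c:T. ✓
c: no successors, so Diamond Box p fails. ✗
d: successors {b}; Box p there: b:F. ✗
Satisfying worlds: {a, b}.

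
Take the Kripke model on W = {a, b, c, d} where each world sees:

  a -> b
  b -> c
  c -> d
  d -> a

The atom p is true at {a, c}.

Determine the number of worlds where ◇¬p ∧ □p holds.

0

a: ◇¬p is T, □p is F. ✗
b: ◇¬p is F, □p is T. ✗
c: ◇¬p is T, □p is F. ✗
d: ◇¬p is F, □p is T. ✗
Satisfying worlds: ∅.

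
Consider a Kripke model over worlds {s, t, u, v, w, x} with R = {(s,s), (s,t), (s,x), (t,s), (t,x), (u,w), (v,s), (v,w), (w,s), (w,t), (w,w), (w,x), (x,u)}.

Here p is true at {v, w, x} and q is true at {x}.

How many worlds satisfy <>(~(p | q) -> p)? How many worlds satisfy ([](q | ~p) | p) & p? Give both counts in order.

5 and 3

For <>(~(p | q) -> p):
s: successors {s, t, x}; ~(p | q) -> p there: s:F, t:F, x:T. ✓
t: successors {s, x}; ~(p | q) -> p there: s:F, x:T. ✓
u: successors {w}; ~(p | q) -> p there: w:T. ✓
v: successors {s, w}; ~(p | q) -> p there: s:F, w:T. ✓
w: successors {s, t, w, x}; ~(p | q) -> p there: s:F, t:F, w:T, x:T. ✓
x: successors {u}; ~(p | q) -> p there: u:F. ✗
— 5 worlds.
For ([](q | ~p) | p) & p:
s: [](q | ~p) | p is T, p is F. ✗
t: [](q | ~p) | p is T, p is F. ✗
u: [](q | ~p) | p is F, p is F. ✗
v: [](q | ~p) | p is T, p is T. ✓
w: [](q | ~p) | p is T, p is T. ✓
x: [](q | ~p) | p is T, p is T. ✓
— 3 worlds.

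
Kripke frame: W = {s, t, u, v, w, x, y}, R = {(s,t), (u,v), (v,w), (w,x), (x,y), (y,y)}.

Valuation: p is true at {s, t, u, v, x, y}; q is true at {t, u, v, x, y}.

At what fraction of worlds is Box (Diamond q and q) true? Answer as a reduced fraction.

s: successors {t}; Diamond q and q there: t:F. ✗
t: no successors, so Box (Diamond q and q) holds vacuously. ✓
u: successors {v}; Diamond q and q there: v:F. ✗
v: successors {w}; Diamond q and q there: w:F. ✗
w: successors {x}; Diamond q and q there: x:T. ✓
x: successors {y}; Diamond q and q there: y:T. ✓
y: successors {y}; Diamond q and q there: y:T. ✓
That's 4 of 7 worlds, so 4/7.

4/7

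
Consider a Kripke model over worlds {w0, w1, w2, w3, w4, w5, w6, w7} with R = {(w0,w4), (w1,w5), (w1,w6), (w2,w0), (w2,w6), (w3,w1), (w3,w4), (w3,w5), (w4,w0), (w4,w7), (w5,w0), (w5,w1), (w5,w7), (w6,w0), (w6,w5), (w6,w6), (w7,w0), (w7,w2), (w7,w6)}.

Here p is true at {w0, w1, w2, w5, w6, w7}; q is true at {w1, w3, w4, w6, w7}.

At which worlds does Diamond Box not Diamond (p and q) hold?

∅

w0: successors {w4}; Box not Diamond (p and q) there: w4:F. ✗
w1: successors {w5, w6}; Box not Diamond (p and q) there: w5:F, w6:F. ✗
w2: successors {w0, w6}; Box not Diamond (p and q) there: w0:F, w6:F. ✗
w3: successors {w1, w4, w5}; Box not Diamond (p and q) there: w1:F, w4:F, w5:F. ✗
w4: successors {w0, w7}; Box not Diamond (p and q) there: w0:F, w7:F. ✗
w5: successors {w0, w1, w7}; Box not Diamond (p and q) there: w0:F, w1:F, w7:F. ✗
w6: successors {w0, w5, w6}; Box not Diamond (p and q) there: w0:F, w5:F, w6:F. ✗
w7: successors {w0, w2, w6}; Box not Diamond (p and q) there: w0:F, w2:F, w6:F. ✗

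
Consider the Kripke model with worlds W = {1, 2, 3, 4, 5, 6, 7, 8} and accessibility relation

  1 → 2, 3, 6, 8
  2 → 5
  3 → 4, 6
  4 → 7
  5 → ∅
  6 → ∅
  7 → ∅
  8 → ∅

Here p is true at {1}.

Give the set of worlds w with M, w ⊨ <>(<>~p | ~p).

{1, 2, 3, 4}

1: successors {2, 3, 6, 8}; <>~p | ~p there: 2:T, 3:T, 6:T, 8:T. ✓
2: successors {5}; <>~p | ~p there: 5:T. ✓
3: successors {4, 6}; <>~p | ~p there: 4:T, 6:T. ✓
4: successors {7}; <>~p | ~p there: 7:T. ✓
5: no successors, so <>(<>~p | ~p) fails. ✗
6: no successors, so <>(<>~p | ~p) fails. ✗
7: no successors, so <>(<>~p | ~p) fails. ✗
8: no successors, so <>(<>~p | ~p) fails. ✗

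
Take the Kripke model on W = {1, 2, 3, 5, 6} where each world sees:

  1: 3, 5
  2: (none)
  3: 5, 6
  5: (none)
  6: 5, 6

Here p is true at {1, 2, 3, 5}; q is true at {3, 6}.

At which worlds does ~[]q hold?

{1, 3, 6}

1: []q is F. ✓
2: []q is T. ✗
3: []q is F. ✓
5: []q is T. ✗
6: []q is F. ✓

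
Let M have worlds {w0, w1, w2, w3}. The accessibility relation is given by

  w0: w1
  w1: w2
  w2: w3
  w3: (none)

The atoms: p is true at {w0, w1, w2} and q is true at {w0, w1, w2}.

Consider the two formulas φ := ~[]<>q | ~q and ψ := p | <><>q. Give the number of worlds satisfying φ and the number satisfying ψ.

3 and 3

For ~[]<>q | ~q:
w0: ~[]<>q is F, ~q is F. ✗
w1: ~[]<>q is T, ~q is F. ✓
w2: ~[]<>q is T, ~q is F. ✓
w3: ~[]<>q is F, ~q is T. ✓
— 3 worlds.
For p | <><>q:
w0: p is T, <><>q is T. ✓
w1: p is T, <><>q is F. ✓
w2: p is T, <><>q is F. ✓
w3: p is F, <><>q is F. ✗
— 3 worlds.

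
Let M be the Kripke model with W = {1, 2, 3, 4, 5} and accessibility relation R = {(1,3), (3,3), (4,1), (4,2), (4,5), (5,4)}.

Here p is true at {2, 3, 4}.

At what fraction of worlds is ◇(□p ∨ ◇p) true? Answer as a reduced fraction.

1: successors {3}; □p ∨ ◇p there: 3:T. ✓
2: no successors, so ◇(□p ∨ ◇p) fails. ✗
3: successors {3}; □p ∨ ◇p there: 3:T. ✓
4: successors {1, 2, 5}; □p ∨ ◇p there: 1:T, 2:T, 5:T. ✓
5: successors {4}; □p ∨ ◇p there: 4:T. ✓
That's 4 of 5 worlds, so 4/5.

4/5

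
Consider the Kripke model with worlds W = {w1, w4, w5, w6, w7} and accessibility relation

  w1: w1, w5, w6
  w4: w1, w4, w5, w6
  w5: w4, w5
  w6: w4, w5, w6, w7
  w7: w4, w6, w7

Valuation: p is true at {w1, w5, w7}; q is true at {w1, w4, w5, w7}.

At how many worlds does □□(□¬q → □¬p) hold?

w1: successors {w1, w5, w6}; □(□¬q → □¬p) there: w1:T, w5:T, w6:T. ✓
w4: successors {w1, w4, w5, w6}; □(□¬q → □¬p) there: w1:T, w4:T, w5:T, w6:T. ✓
w5: successors {w4, w5}; □(□¬q → □¬p) there: w4:T, w5:T. ✓
w6: successors {w4, w5, w6, w7}; □(□¬q → □¬p) there: w4:T, w5:T, w6:T, w7:T. ✓
w7: successors {w4, w6, w7}; □(□¬q → □¬p) there: w4:T, w6:T, w7:T. ✓
Satisfying worlds: {w1, w4, w5, w6, w7}.

5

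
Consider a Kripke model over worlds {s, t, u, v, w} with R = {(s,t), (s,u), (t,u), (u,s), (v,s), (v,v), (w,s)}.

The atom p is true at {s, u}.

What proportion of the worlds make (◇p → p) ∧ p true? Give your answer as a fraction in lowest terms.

s: ◇p → p is T, p is T. ✓
t: ◇p → p is F, p is F. ✗
u: ◇p → p is T, p is T. ✓
v: ◇p → p is F, p is F. ✗
w: ◇p → p is F, p is F. ✗
That's 2 of 5 worlds, so 2/5.

2/5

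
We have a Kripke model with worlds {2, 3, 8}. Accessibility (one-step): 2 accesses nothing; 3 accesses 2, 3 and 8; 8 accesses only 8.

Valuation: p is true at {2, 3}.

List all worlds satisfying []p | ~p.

2: []p is T, ~p is F. ✓
3: []p is F, ~p is F. ✗
8: []p is F, ~p is T. ✓

{2, 8}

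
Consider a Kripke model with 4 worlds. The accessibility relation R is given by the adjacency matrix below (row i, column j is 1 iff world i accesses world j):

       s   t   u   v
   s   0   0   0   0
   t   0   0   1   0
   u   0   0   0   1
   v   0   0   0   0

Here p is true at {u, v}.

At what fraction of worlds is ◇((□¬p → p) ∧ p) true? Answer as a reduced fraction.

1/2

s: no successors, so ◇((□¬p → p) ∧ p) fails. ✗
t: successors {u}; (□¬p → p) ∧ p there: u:T. ✓
u: successors {v}; (□¬p → p) ∧ p there: v:T. ✓
v: no successors, so ◇((□¬p → p) ∧ p) fails. ✗
That's 2 of 4 worlds, so 2/4 = 1/2.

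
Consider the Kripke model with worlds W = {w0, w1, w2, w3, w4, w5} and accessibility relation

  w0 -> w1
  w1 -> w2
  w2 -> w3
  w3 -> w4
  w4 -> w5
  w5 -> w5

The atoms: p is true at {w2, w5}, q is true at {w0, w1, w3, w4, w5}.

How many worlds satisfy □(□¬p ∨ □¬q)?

w0: successors {w1}; □¬p ∨ □¬q there: w1:T. ✓
w1: successors {w2}; □¬p ∨ □¬q there: w2:T. ✓
w2: successors {w3}; □¬p ∨ □¬q there: w3:T. ✓
w3: successors {w4}; □¬p ∨ □¬q there: w4:F. ✗
w4: successors {w5}; □¬p ∨ □¬q there: w5:F. ✗
w5: successors {w5}; □¬p ∨ □¬q there: w5:F. ✗
Satisfying worlds: {w0, w1, w2}.

3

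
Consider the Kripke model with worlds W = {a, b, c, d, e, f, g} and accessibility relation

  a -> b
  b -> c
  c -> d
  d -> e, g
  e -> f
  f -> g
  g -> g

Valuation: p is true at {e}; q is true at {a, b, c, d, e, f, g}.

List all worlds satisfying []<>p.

{c}

a: successors {b}; <>p there: b:F. ✗
b: successors {c}; <>p there: c:F. ✗
c: successors {d}; <>p there: d:T. ✓
d: successors {e, g}; <>p there: e:F, g:F. ✗
e: successors {f}; <>p there: f:F. ✗
f: successors {g}; <>p there: g:F. ✗
g: successors {g}; <>p there: g:F. ✗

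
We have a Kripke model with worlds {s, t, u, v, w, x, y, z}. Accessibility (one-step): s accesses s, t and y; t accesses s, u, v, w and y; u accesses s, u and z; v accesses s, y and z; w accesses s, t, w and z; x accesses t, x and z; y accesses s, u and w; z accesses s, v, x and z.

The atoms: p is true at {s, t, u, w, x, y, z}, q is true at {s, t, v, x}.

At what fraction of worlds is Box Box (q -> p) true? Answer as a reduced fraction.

s: successors {s, t, y}; Box (q -> p) there: s:T, t:F, y:T. ✗
t: successors {s, u, v, w, y}; Box (q -> p) there: s:T, u:T, v:T, w:T, y:T. ✓
u: successors {s, u, z}; Box (q -> p) there: s:T, u:T, z:F. ✗
v: successors {s, y, z}; Box (q -> p) there: s:T, y:T, z:F. ✗
w: successors {s, t, w, z}; Box (q -> p) there: s:T, t:F, w:T, z:F. ✗
x: successors {t, x, z}; Box (q -> p) there: t:F, x:T, z:F. ✗
y: successors {s, u, w}; Box (q -> p) there: s:T, u:T, w:T. ✓
z: successors {s, v, x, z}; Box (q -> p) there: s:T, v:T, x:T, z:F. ✗
That's 2 of 8 worlds, so 2/8 = 1/4.

1/4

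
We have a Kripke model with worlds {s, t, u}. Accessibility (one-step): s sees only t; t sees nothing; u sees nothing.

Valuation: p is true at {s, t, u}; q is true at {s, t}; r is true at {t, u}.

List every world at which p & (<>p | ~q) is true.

s: p is T, <>p | ~q is T. ✓
t: p is T, <>p | ~q is F. ✗
u: p is T, <>p | ~q is T. ✓

{s, u}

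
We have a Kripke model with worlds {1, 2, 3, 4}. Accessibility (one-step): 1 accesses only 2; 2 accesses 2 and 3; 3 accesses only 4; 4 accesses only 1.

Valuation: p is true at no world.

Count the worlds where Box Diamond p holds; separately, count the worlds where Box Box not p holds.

0 and 4

For Box Diamond p:
1: successors {2}; Diamond p there: 2:F. ✗
2: successors {2, 3}; Diamond p there: 2:F, 3:F. ✗
3: successors {4}; Diamond p there: 4:F. ✗
4: successors {1}; Diamond p there: 1:F. ✗
— 0 worlds.
For Box Box not p:
1: successors {2}; Box not p there: 2:T. ✓
2: successors {2, 3}; Box not p there: 2:T, 3:T. ✓
3: successors {4}; Box not p there: 4:T. ✓
4: successors {1}; Box not p there: 1:T. ✓
— 4 worlds.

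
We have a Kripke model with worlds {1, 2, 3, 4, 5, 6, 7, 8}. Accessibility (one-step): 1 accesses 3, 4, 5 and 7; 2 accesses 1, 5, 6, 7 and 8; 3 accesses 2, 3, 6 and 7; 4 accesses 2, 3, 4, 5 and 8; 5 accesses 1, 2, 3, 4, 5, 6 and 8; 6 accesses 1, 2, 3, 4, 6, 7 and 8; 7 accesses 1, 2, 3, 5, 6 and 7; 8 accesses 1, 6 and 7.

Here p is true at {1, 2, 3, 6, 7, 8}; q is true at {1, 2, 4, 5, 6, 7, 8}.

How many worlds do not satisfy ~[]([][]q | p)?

1: []([][]q | p) is F. ✓
2: []([][]q | p) is F. ✓
3: []([][]q | p) is T. ✗
4: []([][]q | p) is F. ✓
5: []([][]q | p) is F. ✓
6: []([][]q | p) is F. ✓
7: []([][]q | p) is F. ✓
8: []([][]q | p) is T. ✗
Satisfying worlds: {1, 2, 4, 5, 6, 7}.
So ~[]([][]q | p) fails at the other 2 worlds.

2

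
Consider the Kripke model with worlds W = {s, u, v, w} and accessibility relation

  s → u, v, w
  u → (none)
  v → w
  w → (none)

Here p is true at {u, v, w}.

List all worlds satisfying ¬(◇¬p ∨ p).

s: ◇¬p ∨ p is F. ✓
u: ◇¬p ∨ p is T. ✗
v: ◇¬p ∨ p is T. ✗
w: ◇¬p ∨ p is T. ✗

{s}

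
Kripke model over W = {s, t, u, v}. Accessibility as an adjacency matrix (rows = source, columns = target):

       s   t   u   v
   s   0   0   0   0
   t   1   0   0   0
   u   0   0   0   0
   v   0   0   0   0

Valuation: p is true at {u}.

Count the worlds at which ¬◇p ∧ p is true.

s: ¬◇p is T, p is F. ✗
t: ¬◇p is T, p is F. ✗
u: ¬◇p is T, p is T. ✓
v: ¬◇p is T, p is F. ✗
Satisfying worlds: {u}.

1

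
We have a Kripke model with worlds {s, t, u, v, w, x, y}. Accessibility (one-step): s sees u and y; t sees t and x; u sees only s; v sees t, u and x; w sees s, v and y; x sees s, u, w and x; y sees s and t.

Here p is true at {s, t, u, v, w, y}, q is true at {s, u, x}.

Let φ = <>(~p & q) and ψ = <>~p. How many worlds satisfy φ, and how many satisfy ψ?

For <>(~p & q):
s: successors {u, y}; ~p & q there: u:F, y:F. ✗
t: successors {t, x}; ~p & q there: t:F, x:T. ✓
u: successors {s}; ~p & q there: s:F. ✗
v: successors {t, u, x}; ~p & q there: t:F, u:F, x:T. ✓
w: successors {s, v, y}; ~p & q there: s:F, v:F, y:F. ✗
x: successors {s, u, w, x}; ~p & q there: s:F, u:F, w:F, x:T. ✓
y: successors {s, t}; ~p & q there: s:F, t:F. ✗
— 3 worlds.
For <>~p:
s: successors {u, y}; ~p there: u:F, y:F. ✗
t: successors {t, x}; ~p there: t:F, x:T. ✓
u: successors {s}; ~p there: s:F. ✗
v: successors {t, u, x}; ~p there: t:F, u:F, x:T. ✓
w: successors {s, v, y}; ~p there: s:F, v:F, y:F. ✗
x: successors {s, u, w, x}; ~p there: s:F, u:F, w:F, x:T. ✓
y: successors {s, t}; ~p there: s:F, t:F. ✗
— 3 worlds.

3 and 3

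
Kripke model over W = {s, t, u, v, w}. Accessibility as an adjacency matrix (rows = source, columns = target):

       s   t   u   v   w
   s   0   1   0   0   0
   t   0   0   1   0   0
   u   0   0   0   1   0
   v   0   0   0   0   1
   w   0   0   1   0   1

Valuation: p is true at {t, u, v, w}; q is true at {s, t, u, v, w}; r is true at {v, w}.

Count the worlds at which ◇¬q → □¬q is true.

s: ◇¬q is F, □¬q is F. ✓
t: ◇¬q is F, □¬q is F. ✓
u: ◇¬q is F, □¬q is F. ✓
v: ◇¬q is F, □¬q is F. ✓
w: ◇¬q is F, □¬q is F. ✓
Satisfying worlds: {s, t, u, v, w}.

5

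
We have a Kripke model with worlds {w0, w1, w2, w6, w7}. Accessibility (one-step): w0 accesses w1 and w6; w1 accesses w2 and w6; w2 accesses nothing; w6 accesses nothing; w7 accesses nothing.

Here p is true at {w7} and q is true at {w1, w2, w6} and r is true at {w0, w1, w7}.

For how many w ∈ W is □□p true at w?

4

w0: successors {w1, w6}; □p there: w1:F, w6:T. ✗
w1: successors {w2, w6}; □p there: w2:T, w6:T. ✓
w2: no successors, so □□p holds vacuously. ✓
w6: no successors, so □□p holds vacuously. ✓
w7: no successors, so □□p holds vacuously. ✓
Satisfying worlds: {w1, w2, w6, w7}.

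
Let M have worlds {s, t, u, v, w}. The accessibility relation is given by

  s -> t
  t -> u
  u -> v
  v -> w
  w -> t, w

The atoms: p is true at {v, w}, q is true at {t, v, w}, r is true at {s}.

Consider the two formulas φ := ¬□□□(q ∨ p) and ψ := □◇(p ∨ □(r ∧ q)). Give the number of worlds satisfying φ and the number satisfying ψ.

2 and 3

For ¬□□□(q ∨ p):
s: □□□(q ∨ p) is T. ✗
t: □□□(q ∨ p) is T. ✗
u: □□□(q ∨ p) is T. ✗
v: □□□(q ∨ p) is F. ✓
w: □□□(q ∨ p) is F. ✓
— 2 worlds.
For □◇(p ∨ □(r ∧ q)):
s: successors {t}; ◇(p ∨ □(r ∧ q)) there: t:F. ✗
t: successors {u}; ◇(p ∨ □(r ∧ q)) there: u:T. ✓
u: successors {v}; ◇(p ∨ □(r ∧ q)) there: v:T. ✓
v: successors {w}; ◇(p ∨ □(r ∧ q)) there: w:T. ✓
w: successors {t, w}; ◇(p ∨ □(r ∧ q)) there: t:F, w:T. ✗
— 3 worlds.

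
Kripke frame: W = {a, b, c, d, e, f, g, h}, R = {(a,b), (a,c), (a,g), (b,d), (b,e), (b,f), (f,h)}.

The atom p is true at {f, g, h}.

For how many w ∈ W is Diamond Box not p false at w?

a: successors {b, c, g}; Box not p there: b:F, c:T, g:T. ✓
b: successors {d, e, f}; Box not p there: d:T, e:T, f:F. ✓
c: no successors, so Diamond Box not p fails. ✗
d: no successors, so Diamond Box not p fails. ✗
e: no successors, so Diamond Box not p fails. ✗
f: successors {h}; Box not p there: h:T. ✓
g: no successors, so Diamond Box not p fails. ✗
h: no successors, so Diamond Box not p fails. ✗
Satisfying worlds: {a, b, f}.
So Diamond Box not p fails at the other 5 worlds.

5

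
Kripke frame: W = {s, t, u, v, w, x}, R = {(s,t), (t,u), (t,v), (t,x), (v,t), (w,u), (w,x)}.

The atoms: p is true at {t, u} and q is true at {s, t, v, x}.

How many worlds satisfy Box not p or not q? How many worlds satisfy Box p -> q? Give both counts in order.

For Box not p or not q:
s: Box not p is F, not q is F. ✗
t: Box not p is F, not q is F. ✗
u: Box not p is T, not q is T. ✓
v: Box not p is F, not q is F. ✗
w: Box not p is F, not q is T. ✓
x: Box not p is T, not q is F. ✓
— 3 worlds.
For Box p -> q:
s: Box p is T, q is T. ✓
t: Box p is F, q is T. ✓
u: Box p is T, q is F. ✗
v: Box p is T, q is T. ✓
w: Box p is F, q is F. ✓
x: Box p is T, q is T. ✓
— 5 worlds.

3 and 5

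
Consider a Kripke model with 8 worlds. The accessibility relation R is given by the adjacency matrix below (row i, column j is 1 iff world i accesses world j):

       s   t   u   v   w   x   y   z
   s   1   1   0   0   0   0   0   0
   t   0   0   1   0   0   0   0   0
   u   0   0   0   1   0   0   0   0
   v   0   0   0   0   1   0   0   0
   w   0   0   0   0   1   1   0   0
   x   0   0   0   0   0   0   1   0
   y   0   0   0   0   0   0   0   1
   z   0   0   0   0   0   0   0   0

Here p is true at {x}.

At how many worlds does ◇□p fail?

s: successors {s, t}; □p there: s:F, t:F. ✗
t: successors {u}; □p there: u:F. ✗
u: successors {v}; □p there: v:F. ✗
v: successors {w}; □p there: w:F. ✗
w: successors {w, x}; □p there: w:F, x:F. ✗
x: successors {y}; □p there: y:F. ✗
y: successors {z}; □p there: z:T. ✓
z: no successors, so ◇□p fails. ✗
Satisfying worlds: {y}.
So ◇□p fails at the other 7 worlds.

7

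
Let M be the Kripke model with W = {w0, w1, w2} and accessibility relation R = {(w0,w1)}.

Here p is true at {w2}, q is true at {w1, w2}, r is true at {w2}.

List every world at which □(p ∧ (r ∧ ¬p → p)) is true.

w0: successors {w1}; p ∧ (r ∧ ¬p → p) there: w1:F. ✗
w1: no successors, so □(p ∧ (r ∧ ¬p → p)) holds vacuously. ✓
w2: no successors, so □(p ∧ (r ∧ ¬p → p)) holds vacuously. ✓

{w1, w2}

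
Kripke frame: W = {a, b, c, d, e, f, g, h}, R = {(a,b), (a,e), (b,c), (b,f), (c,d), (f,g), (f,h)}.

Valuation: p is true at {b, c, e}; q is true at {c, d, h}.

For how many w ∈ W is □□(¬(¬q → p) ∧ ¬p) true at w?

a: successors {b, e}; □(¬(¬q → p) ∧ ¬p) there: b:F, e:T. ✗
b: successors {c, f}; □(¬(¬q → p) ∧ ¬p) there: c:F, f:F. ✗
c: successors {d}; □(¬(¬q → p) ∧ ¬p) there: d:T. ✓
d: no successors, so □□(¬(¬q → p) ∧ ¬p) holds vacuously. ✓
e: no successors, so □□(¬(¬q → p) ∧ ¬p) holds vacuously. ✓
f: successors {g, h}; □(¬(¬q → p) ∧ ¬p) there: g:T, h:T. ✓
g: no successors, so □□(¬(¬q → p) ∧ ¬p) holds vacuously. ✓
h: no successors, so □□(¬(¬q → p) ∧ ¬p) holds vacuously. ✓
Satisfying worlds: {c, d, e, f, g, h}.

6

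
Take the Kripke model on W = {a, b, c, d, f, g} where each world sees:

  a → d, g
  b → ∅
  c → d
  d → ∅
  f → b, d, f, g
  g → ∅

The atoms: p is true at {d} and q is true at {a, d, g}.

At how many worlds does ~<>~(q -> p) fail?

2

a: <>~(q -> p) is T. ✗
b: <>~(q -> p) is F. ✓
c: <>~(q -> p) is F. ✓
d: <>~(q -> p) is F. ✓
f: <>~(q -> p) is T. ✗
g: <>~(q -> p) is F. ✓
Satisfying worlds: {b, c, d, g}.
So ~<>~(q -> p) fails at the other 2 worlds.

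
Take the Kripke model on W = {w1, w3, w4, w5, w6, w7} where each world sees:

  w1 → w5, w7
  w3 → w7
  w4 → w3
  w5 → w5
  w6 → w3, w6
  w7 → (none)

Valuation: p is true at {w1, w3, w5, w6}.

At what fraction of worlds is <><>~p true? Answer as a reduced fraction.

1/3

w1: successors {w5, w7}; <>~p there: w5:F, w7:F. ✗
w3: successors {w7}; <>~p there: w7:F. ✗
w4: successors {w3}; <>~p there: w3:T. ✓
w5: successors {w5}; <>~p there: w5:F. ✗
w6: successors {w3, w6}; <>~p there: w3:T, w6:F. ✓
w7: no successors, so <><>~p fails. ✗
That's 2 of 6 worlds, so 2/6 = 1/3.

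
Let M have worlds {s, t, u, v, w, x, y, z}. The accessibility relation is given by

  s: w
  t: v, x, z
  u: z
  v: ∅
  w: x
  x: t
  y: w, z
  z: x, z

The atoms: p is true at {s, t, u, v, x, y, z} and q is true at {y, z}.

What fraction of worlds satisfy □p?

s: successors {w}; p there: w:F. ✗
t: successors {v, x, z}; p there: v:T, x:T, z:T. ✓
u: successors {z}; p there: z:T. ✓
v: no successors, so □p holds vacuously. ✓
w: successors {x}; p there: x:T. ✓
x: successors {t}; p there: t:T. ✓
y: successors {w, z}; p there: w:F, z:T. ✗
z: successors {x, z}; p there: x:T, z:T. ✓
That's 6 of 8 worlds, so 6/8 = 3/4.

3/4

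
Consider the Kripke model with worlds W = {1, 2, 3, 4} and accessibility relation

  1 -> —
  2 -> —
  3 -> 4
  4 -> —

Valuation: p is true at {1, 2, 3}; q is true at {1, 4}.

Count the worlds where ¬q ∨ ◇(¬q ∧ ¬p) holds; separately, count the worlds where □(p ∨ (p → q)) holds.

2 and 4

For ¬q ∨ ◇(¬q ∧ ¬p):
1: ¬q is F, ◇(¬q ∧ ¬p) is F. ✗
2: ¬q is T, ◇(¬q ∧ ¬p) is F. ✓
3: ¬q is T, ◇(¬q ∧ ¬p) is F. ✓
4: ¬q is F, ◇(¬q ∧ ¬p) is F. ✗
— 2 worlds.
For □(p ∨ (p → q)):
1: no successors, so □(p ∨ (p → q)) holds vacuously. ✓
2: no successors, so □(p ∨ (p → q)) holds vacuously. ✓
3: successors {4}; p ∨ (p → q) there: 4:T. ✓
4: no successors, so □(p ∨ (p → q)) holds vacuously. ✓
— 4 worlds.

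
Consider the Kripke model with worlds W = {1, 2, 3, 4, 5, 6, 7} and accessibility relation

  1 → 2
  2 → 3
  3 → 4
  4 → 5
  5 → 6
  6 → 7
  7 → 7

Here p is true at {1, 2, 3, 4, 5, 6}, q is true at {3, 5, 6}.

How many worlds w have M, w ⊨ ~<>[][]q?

1: <>[][]q is F. ✓
2: <>[][]q is T. ✗
3: <>[][]q is T. ✗
4: <>[][]q is F. ✓
5: <>[][]q is F. ✓
6: <>[][]q is F. ✓
7: <>[][]q is F. ✓
Satisfying worlds: {1, 4, 5, 6, 7}.

5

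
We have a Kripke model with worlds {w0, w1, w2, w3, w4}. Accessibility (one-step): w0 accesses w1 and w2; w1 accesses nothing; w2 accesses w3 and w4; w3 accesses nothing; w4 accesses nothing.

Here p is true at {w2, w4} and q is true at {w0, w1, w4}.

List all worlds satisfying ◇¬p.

w0: successors {w1, w2}; ¬p there: w1:T, w2:F. ✓
w1: no successors, so ◇¬p fails. ✗
w2: successors {w3, w4}; ¬p there: w3:T, w4:F. ✓
w3: no successors, so ◇¬p fails. ✗
w4: no successors, so ◇¬p fails. ✗

{w0, w2}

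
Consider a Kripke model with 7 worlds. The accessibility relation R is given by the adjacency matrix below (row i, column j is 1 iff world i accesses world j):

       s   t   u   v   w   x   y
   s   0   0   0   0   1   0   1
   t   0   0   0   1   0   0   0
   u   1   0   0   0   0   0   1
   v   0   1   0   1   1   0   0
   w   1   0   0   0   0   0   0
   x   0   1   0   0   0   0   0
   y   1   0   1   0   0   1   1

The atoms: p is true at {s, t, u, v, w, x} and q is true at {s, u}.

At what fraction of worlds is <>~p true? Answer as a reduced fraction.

s: successors {w, y}; ~p there: w:F, y:T. ✓
t: successors {v}; ~p there: v:F. ✗
u: successors {s, y}; ~p there: s:F, y:T. ✓
v: successors {t, v, w}; ~p there: t:F, v:F, w:F. ✗
w: successors {s}; ~p there: s:F. ✗
x: successors {t}; ~p there: t:F. ✗
y: successors {s, u, x, y}; ~p there: s:F, u:F, x:F, y:T. ✓
That's 3 of 7 worlds, so 3/7.

3/7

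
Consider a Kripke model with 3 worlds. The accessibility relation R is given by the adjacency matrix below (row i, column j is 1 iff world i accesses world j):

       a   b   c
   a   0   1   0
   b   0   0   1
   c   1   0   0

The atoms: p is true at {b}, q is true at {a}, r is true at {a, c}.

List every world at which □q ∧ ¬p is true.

{c}

a: □q is F, ¬p is T. ✗
b: □q is F, ¬p is F. ✗
c: □q is T, ¬p is T. ✓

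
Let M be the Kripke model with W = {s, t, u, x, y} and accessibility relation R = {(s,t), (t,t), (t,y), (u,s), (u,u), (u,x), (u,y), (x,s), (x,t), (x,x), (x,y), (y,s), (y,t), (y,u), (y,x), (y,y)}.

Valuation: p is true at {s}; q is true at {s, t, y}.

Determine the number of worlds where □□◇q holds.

5

s: successors {t}; □◇q there: t:T. ✓
t: successors {t, y}; □◇q there: t:T, y:T. ✓
u: successors {s, u, x, y}; □◇q there: s:T, u:T, x:T, y:T. ✓
x: successors {s, t, x, y}; □◇q there: s:T, t:T, x:T, y:T. ✓
y: successors {s, t, u, x, y}; □◇q there: s:T, t:T, u:T, x:T, y:T. ✓
Satisfying worlds: {s, t, u, x, y}.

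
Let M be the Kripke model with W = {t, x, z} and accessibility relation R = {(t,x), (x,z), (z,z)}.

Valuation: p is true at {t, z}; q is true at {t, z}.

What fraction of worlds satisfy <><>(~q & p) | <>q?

2/3

t: <><>(~q & p) is F, <>q is F. ✗
x: <><>(~q & p) is F, <>q is T. ✓
z: <><>(~q & p) is F, <>q is T. ✓
That's 2 of 3 worlds, so 2/3.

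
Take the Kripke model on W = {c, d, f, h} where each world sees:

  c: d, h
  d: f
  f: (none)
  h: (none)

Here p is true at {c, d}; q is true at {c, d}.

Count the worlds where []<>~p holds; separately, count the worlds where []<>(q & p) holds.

2 and 2

For []<>~p:
c: successors {d, h}; <>~p there: d:T, h:F. ✗
d: successors {f}; <>~p there: f:F. ✗
f: no successors, so []<>~p holds vacuously. ✓
h: no successors, so []<>~p holds vacuously. ✓
— 2 worlds.
For []<>(q & p):
c: successors {d, h}; <>(q & p) there: d:F, h:F. ✗
d: successors {f}; <>(q & p) there: f:F. ✗
f: no successors, so []<>(q & p) holds vacuously. ✓
h: no successors, so []<>(q & p) holds vacuously. ✓
— 2 worlds.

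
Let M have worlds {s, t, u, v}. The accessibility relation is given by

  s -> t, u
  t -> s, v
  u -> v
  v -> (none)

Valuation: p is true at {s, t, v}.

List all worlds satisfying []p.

{t, u, v}

s: successors {t, u}; p there: t:T, u:F. ✗
t: successors {s, v}; p there: s:T, v:T. ✓
u: successors {v}; p there: v:T. ✓
v: no successors, so []p holds vacuously. ✓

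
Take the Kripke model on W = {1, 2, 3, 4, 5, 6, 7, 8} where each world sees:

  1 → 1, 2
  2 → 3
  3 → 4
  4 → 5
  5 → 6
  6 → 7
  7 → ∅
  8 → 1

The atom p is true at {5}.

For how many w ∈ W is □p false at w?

6

1: successors {1, 2}; p there: 1:F, 2:F. ✗
2: successors {3}; p there: 3:F. ✗
3: successors {4}; p there: 4:F. ✗
4: successors {5}; p there: 5:T. ✓
5: successors {6}; p there: 6:F. ✗
6: successors {7}; p there: 7:F. ✗
7: no successors, so □p holds vacuously. ✓
8: successors {1}; p there: 1:F. ✗
Satisfying worlds: {4, 7}.
So □p fails at the other 6 worlds.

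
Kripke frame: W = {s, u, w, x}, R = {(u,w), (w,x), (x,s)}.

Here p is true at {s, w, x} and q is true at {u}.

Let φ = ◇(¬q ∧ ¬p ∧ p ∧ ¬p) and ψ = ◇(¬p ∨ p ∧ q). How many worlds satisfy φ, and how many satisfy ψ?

For ◇(¬q ∧ ¬p ∧ p ∧ ¬p):
s: no successors, so ◇(¬q ∧ ¬p ∧ p ∧ ¬p) fails. ✗
u: successors {w}; ¬q ∧ ¬p ∧ p ∧ ¬p there: w:F. ✗
w: successors {x}; ¬q ∧ ¬p ∧ p ∧ ¬p there: x:F. ✗
x: successors {s}; ¬q ∧ ¬p ∧ p ∧ ¬p there: s:F. ✗
— 0 worlds.
For ◇(¬p ∨ p ∧ q):
s: no successors, so ◇(¬p ∨ p ∧ q) fails. ✗
u: successors {w}; ¬p ∨ p ∧ q there: w:F. ✗
w: successors {x}; ¬p ∨ p ∧ q there: x:F. ✗
x: successors {s}; ¬p ∨ p ∧ q there: s:F. ✗
— 0 worlds.

0 and 0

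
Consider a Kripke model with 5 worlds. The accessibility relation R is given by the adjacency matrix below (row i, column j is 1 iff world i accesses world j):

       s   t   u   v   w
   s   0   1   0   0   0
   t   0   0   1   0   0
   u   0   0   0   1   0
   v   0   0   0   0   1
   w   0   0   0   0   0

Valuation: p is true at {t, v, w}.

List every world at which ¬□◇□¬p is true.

s: □◇□¬p is F. ✓
t: □◇□¬p is F. ✓
u: □◇□¬p is T. ✗
v: □◇□¬p is F. ✓
w: □◇□¬p is T. ✗

{s, t, v}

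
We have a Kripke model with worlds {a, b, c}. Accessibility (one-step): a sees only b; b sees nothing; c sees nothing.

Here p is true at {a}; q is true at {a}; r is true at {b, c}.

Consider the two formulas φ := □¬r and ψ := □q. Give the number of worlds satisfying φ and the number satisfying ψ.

2 and 2

For □¬r:
a: successors {b}; ¬r there: b:F. ✗
b: no successors, so □¬r holds vacuously. ✓
c: no successors, so □¬r holds vacuously. ✓
— 2 worlds.
For □q:
a: successors {b}; q there: b:F. ✗
b: no successors, so □q holds vacuously. ✓
c: no successors, so □q holds vacuously. ✓
— 2 worlds.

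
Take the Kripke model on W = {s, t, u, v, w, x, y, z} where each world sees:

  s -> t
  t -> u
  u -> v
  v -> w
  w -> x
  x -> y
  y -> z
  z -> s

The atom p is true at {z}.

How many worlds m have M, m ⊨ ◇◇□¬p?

s: successors {t}; ◇□¬p there: t:T. ✓
t: successors {u}; ◇□¬p there: u:T. ✓
u: successors {v}; ◇□¬p there: v:T. ✓
v: successors {w}; ◇□¬p there: w:T. ✓
w: successors {x}; ◇□¬p there: x:F. ✗
x: successors {y}; ◇□¬p there: y:T. ✓
y: successors {z}; ◇□¬p there: z:T. ✓
z: successors {s}; ◇□¬p there: s:T. ✓
Satisfying worlds: {s, t, u, v, x, y, z}.

7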